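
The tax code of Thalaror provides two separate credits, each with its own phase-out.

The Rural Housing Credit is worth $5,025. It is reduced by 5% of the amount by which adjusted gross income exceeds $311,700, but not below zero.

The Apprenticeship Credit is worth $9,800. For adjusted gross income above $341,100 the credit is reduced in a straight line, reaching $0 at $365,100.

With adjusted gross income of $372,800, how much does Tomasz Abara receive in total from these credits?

Rural Housing Credit: 5% of the $61,100 excess over $311,700 is $3,055; credit = $5,025 − $3,055 = $1,970.
Apprenticeship Credit: $372,800 is at or above $365,100, so the credit is $0.
Total: $1,970 + $0 = $1,970.

$1,970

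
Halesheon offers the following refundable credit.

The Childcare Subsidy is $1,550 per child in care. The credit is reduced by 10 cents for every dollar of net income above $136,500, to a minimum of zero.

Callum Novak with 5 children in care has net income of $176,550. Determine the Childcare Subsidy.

$3,745

Childcare Subsidy: base = 5 × $1,550 = $7,750. 10% of the $40,050 excess over $136,500 is $4,005; credit = $7,750 − $4,005 = $3,745.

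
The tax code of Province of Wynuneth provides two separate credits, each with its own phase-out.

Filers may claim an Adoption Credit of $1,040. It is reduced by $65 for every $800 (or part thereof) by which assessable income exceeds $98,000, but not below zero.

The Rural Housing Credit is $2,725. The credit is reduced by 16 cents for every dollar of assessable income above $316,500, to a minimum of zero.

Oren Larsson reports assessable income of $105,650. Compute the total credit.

$3,115

Adoption Credit: income exceeds $98,000 by $7,650, which is 10 full-or-partial $800 increments; reduction = 10 × $65 = $650, leaving $390.
Rural Housing Credit: $105,650 is at or below the $316,500 threshold, so the full $2,725 applies.
Total: $390 + $2,725 = $3,115.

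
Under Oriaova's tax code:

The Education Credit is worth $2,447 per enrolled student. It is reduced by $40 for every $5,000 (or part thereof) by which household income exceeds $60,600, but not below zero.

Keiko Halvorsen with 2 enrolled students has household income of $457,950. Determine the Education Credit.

$1,694

Education Credit: base = 2 × $2,447 = $4,894. income exceeds $60,600 by $397,350, which is 80 full-or-partial $5,000 increments; reduction = 80 × $40 = $3,200, leaving $1,694.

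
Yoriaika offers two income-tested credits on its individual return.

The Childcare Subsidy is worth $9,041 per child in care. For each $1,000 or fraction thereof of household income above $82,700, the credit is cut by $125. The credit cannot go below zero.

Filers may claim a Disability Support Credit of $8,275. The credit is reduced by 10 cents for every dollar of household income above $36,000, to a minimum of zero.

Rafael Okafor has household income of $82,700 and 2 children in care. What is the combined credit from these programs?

$21,687

Childcare Subsidy: base = 2 × $9,041 = $18,082. $82,700 is at or below the $82,700 threshold, so the full $18,082 applies.
Disability Support Credit: 10% of the $46,700 excess over $36,000 is $4,670; credit = $8,275 − $4,670 = $3,605.
Total: $18,082 + $3,605 = $21,687.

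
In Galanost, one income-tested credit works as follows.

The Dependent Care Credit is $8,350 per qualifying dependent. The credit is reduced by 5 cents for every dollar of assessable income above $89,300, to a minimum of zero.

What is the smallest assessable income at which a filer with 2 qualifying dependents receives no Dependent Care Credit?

$423,300

Full credit = 2 × $8,350 = $16,700.
The credit falls by 5% of each dollar above $89,300, so it reaches zero when the excess is $16,700 / 5% = $334,000: income = $89,300 + $334,000 = $423,300.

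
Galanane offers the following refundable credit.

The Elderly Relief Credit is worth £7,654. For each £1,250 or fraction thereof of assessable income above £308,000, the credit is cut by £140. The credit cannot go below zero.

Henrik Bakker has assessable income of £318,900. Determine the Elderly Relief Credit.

Elderly Relief Credit: income exceeds £308,000 by £10,900, which is 9 full-or-partial £1,250 increments; reduction = 9 × £140 = £1,260, leaving £6,394.

£6,394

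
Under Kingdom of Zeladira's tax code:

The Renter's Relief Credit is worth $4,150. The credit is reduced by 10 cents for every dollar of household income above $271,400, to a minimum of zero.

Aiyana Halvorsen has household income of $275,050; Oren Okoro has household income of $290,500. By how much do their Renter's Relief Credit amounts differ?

Aiyana ($275,050): Renter's Relief Credit: 10% of the $3,650 excess over $271,400 is $365; credit = $4,150 − $365 = $3,785.
Oren ($290,500): Renter's Relief Credit: 10% of the $19,100 excess over $271,400 is $1,910; credit = $4,150 − $1,910 = $2,240.
Difference: |$3,785 − $2,240| = $1,545.

$1,545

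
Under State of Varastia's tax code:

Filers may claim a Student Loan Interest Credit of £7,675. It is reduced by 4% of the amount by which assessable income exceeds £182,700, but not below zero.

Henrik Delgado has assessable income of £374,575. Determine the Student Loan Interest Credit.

£0

Student Loan Interest Credit: 4% of the £191,875 excess over £182,700 is £7,675 ≥ base, so the credit is £0.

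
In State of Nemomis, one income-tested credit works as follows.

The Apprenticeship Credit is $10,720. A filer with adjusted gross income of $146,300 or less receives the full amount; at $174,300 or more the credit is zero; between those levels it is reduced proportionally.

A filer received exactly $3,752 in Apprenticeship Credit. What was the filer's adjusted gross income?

$3,752 is 3,752/10,720 of the full $10,720, so 6,968/10,720 of the $28,000 range has been used: income = $146,300 + $28,000 × 6,968/10,720 = $164,500.

$164,500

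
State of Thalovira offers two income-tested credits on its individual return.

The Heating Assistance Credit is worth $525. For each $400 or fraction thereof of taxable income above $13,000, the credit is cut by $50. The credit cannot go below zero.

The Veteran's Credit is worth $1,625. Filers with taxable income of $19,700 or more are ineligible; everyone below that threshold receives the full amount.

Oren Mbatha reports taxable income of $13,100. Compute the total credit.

$2,100

Heating Assistance Credit: income exceeds $13,000 by $100, which is 1 full-or-partial $400 increment; reduction = 1 × $50 = $50, leaving $475.
Veteran's Credit: $13,100 is below the $19,700 cutoff, so the full $1,625 applies.
Total: $475 + $1,625 = $2,100.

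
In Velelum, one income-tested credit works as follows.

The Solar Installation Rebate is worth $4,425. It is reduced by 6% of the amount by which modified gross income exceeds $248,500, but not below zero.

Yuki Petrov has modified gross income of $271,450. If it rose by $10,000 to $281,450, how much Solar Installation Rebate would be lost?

$600

At $271,450 — 6% of the $22,950 excess over $248,500 is $1,377; credit = $4,425 − $1,377 = $3,048.
At $281,450 — 6% of the $32,950 excess over $248,500 is $1,977; credit = $4,425 − $1,977 = $2,448.
Lost: $3,048 − $2,448 = $600.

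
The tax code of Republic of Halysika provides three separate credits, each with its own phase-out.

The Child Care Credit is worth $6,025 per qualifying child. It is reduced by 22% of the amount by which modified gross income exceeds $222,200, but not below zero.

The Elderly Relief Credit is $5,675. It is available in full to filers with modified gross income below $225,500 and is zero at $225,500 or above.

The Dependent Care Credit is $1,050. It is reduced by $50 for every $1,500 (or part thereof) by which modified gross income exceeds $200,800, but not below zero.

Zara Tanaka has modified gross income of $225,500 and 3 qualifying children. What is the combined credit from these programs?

Child Care Credit: base = 3 × $6,025 = $18,075. 22% of the $3,300 excess over $222,200 is $726; credit = $18,075 − $726 = $17,349.
Elderly Relief Credit: $225,500 meets or exceeds the $225,500 cutoff, so the credit is $0.
Dependent Care Credit: income exceeds $200,800 by $24,700, which is 17 full-or-partial $1,500 increments; reduction = 17 × $50 = $850, leaving $200.
Total: $17,349 + $0 + $200 = $17,549.

$17,549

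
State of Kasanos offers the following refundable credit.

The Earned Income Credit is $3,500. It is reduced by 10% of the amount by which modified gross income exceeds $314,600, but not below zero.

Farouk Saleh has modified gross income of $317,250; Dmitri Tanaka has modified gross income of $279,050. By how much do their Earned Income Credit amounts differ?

Farouk ($317,250): Earned Income Credit: 10% of the $2,650 excess over $314,600 is $265; credit = $3,500 − $265 = $3,235.
Dmitri ($279,050): Earned Income Credit: $279,050 is at or below the $314,600 threshold, so the full $3,500 applies.
Difference: |$3,235 − $3,500| = $265.

$265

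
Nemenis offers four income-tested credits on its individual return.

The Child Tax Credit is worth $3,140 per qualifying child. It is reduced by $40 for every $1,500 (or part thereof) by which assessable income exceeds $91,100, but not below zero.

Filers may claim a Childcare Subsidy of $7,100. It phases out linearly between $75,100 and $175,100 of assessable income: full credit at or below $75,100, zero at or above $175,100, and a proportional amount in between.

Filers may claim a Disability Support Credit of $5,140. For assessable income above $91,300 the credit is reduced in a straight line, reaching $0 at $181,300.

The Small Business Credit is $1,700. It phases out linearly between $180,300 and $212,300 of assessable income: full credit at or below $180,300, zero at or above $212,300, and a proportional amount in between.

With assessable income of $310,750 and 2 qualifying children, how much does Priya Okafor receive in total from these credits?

Child Tax Credit: base = 2 × $3,140 = $6,280. income exceeds $91,100 by $219,650, which is 147 full-or-partial $1,500 increments; reduction = 147 × $40 = $5,880, leaving $400.
Childcare Subsidy: $310,750 is at or above $175,100, so the credit is $0.
Disability Support Credit: $310,750 is at or above $181,300, so the credit is $0.
Small Business Credit: $310,750 is at or above $212,300, so the credit is $0.
Total: $400 + $0 + $0 + $0 = $400.

$400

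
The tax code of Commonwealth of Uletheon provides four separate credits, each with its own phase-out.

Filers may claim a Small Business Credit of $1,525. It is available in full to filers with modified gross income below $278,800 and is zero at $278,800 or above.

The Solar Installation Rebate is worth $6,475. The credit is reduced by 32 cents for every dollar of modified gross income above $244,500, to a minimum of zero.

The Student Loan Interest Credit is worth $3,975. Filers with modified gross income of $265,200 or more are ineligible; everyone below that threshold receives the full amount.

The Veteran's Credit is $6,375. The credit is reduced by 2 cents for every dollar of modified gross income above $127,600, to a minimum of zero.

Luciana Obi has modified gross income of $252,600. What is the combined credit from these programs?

Small Business Credit: $252,600 is below the $278,800 cutoff, so the full $1,525 applies.
Solar Installation Rebate: 32% of the $8,100 excess over $244,500 is $2,592; credit = $6,475 − $2,592 = $3,883.
Student Loan Interest Credit: $252,600 is below the $265,200 cutoff, so the full $3,975 applies.
Veteran's Credit: 2% of the $125,000 excess over $127,600 is $2,500; credit = $6,375 − $2,500 = $3,875.
Total: $1,525 + $3,883 + $3,975 + $3,875 = $13,258.

$13,258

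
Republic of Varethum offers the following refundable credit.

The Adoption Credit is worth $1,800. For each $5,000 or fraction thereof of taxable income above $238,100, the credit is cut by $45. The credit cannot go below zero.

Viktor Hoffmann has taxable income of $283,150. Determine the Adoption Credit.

Adoption Credit: income exceeds $238,100 by $45,050, which is 10 full-or-partial $5,000 increments; reduction = 10 × $45 = $450, leaving $1,350.

$1,350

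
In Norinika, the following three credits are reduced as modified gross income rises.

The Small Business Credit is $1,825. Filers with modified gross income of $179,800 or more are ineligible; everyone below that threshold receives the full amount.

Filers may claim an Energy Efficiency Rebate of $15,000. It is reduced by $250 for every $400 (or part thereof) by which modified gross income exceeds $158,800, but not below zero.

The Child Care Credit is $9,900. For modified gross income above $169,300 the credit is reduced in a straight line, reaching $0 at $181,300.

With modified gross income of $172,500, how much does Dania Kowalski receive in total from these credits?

$15,335

Small Business Credit: $172,500 is below the $179,800 cutoff, so the full $1,825 applies.
Energy Efficiency Rebate: income exceeds $158,800 by $13,700, which is 35 full-or-partial $400 increments; reduction = 35 × $250 = $8,750, leaving $6,250.
Child Care Credit: $172,500 is $3,200 into a $12,000 phase-out range, leaving 8,800/12,000 of the credit: $9,900 × 8,800/12,000 = $7,260.
Total: $1,825 + $6,250 + $7,260 = $15,335.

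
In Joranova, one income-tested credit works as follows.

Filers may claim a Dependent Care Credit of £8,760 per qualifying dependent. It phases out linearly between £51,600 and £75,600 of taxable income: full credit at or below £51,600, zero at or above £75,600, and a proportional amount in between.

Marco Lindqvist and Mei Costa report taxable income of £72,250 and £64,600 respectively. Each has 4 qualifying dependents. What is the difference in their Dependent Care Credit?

£11,169

Marco (£72,250): Dependent Care Credit: base = 4 × £8,760 = £35,040. £72,250 is £20,650 into a £24,000 phase-out range, leaving 3,350/24,000 of the credit: £35,040 × 3,350/24,000 = £4,891.
Mei (£64,600): Dependent Care Credit: base = 4 × £8,760 = £35,040. £64,600 is £13,000 into a £24,000 phase-out range, leaving 11,000/24,000 of the credit: £35,040 × 11,000/24,000 = £16,060.
Difference: |£4,891 − £16,060| = £11,169.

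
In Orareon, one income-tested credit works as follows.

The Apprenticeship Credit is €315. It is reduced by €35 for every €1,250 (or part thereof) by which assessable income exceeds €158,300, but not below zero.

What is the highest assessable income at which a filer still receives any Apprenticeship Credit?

€168,300

After 8 increments the reduction is 8 × €35 = €280, leaving €35; one more increment wipes it out. Increment 8 ends at excess 8 × €1,250 = €10,000, so the highest qualifying income is €158,300 + €10,000 = €168,300.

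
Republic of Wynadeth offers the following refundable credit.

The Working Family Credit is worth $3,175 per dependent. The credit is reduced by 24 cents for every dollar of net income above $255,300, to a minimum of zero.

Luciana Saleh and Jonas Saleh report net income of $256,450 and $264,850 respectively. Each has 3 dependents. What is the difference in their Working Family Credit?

Luciana ($256,450): Working Family Credit: base = 3 × $3,175 = $9,525. 24% of the $1,150 excess over $255,300 is $276; credit = $9,525 − $276 = $9,249.
Jonas ($264,850): Working Family Credit: base = 3 × $3,175 = $9,525. 24% of the $9,550 excess over $255,300 is $2,292; credit = $9,525 − $2,292 = $7,233.
Difference: |$9,249 − $7,233| = $2,016.

$2,016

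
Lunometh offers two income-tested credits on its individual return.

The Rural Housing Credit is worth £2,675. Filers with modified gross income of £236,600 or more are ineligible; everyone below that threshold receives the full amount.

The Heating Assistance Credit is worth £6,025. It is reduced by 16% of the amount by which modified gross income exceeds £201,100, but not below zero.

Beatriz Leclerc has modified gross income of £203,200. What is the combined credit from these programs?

Rural Housing Credit: £203,200 is below the £236,600 cutoff, so the full £2,675 applies.
Heating Assistance Credit: 16% of the £2,100 excess over £201,100 is £336; credit = £6,025 − £336 = £5,689.
Total: £2,675 + £5,689 = £8,364.

£8,364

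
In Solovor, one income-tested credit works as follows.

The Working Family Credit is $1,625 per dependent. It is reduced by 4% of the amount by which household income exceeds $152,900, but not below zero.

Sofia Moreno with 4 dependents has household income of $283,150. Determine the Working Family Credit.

Working Family Credit: base = 4 × $1,625 = $6,500. 4% of the $130,250 excess over $152,900 is $5,210; credit = $6,500 − $5,210 = $1,290.

$1,290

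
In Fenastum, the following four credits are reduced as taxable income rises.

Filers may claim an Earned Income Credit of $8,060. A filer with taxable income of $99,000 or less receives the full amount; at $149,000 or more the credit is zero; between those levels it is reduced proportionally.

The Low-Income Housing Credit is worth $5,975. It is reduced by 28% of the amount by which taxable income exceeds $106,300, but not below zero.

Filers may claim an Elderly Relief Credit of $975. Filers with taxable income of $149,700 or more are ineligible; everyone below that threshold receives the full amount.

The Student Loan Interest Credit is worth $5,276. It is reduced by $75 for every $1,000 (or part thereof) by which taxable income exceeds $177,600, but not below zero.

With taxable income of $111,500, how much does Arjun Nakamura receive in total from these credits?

Earned Income Credit: $111,500 is $12,500 into a $50,000 phase-out range, leaving 37,500/50,000 of the credit: $8,060 × 37,500/50,000 = $6,045.
Low-Income Housing Credit: 28% of the $5,200 excess over $106,300 is $1,456; credit = $5,975 − $1,456 = $4,519.
Elderly Relief Credit: $111,500 is below the $149,700 cutoff, so the full $975 applies.
Student Loan Interest Credit: $111,500 is at or below the $177,600 threshold, so the full $5,276 applies.
Total: $6,045 + $4,519 + $975 + $5,276 = $16,815.

$16,815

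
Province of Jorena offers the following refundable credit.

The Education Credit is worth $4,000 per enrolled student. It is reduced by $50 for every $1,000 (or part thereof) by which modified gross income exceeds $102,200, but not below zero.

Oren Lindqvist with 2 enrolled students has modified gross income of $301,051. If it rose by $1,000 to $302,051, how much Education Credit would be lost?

$0

At $301,051 — base = 2 × $4,000 = $8,000. income exceeds $102,200 by $198,851 → 199 increments × $50 = $9,950 ≥ base, so the credit is $0.
At $302,051 — base = 2 × $4,000 = $8,000. income exceeds $102,200 by $199,851 → 200 increments × $50 = $10,000 ≥ base, so the credit is $0.
Lost: $0 − $0 = $0.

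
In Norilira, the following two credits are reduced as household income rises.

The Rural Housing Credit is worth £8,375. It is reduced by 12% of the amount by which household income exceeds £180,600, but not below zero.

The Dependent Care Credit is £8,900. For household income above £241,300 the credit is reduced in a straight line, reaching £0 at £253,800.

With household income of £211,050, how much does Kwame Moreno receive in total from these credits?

Rural Housing Credit: 12% of the £30,450 excess over £180,600 is £3,654; credit = £8,375 − £3,654 = £4,721.
Dependent Care Credit: £211,050 is at or below the £241,300 threshold, so the full £8,900 applies.
Total: £4,721 + £8,900 = £13,621.

£13,621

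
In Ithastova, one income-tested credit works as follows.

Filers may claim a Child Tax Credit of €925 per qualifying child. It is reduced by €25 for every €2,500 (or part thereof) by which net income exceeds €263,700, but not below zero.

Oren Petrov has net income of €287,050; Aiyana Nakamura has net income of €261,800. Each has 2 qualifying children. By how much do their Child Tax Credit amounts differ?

€250

Oren (€287,050): Child Tax Credit: base = 2 × €925 = €1,850. income exceeds €263,700 by €23,350, which is 10 full-or-partial €2,500 increments; reduction = 10 × €25 = €250, leaving €1,600.
Aiyana (€261,800): Child Tax Credit: base = 2 × €925 = €1,850. €261,800 is at or below the €263,700 threshold, so the full €1,850 applies.
Difference: |€1,600 − €1,850| = €250.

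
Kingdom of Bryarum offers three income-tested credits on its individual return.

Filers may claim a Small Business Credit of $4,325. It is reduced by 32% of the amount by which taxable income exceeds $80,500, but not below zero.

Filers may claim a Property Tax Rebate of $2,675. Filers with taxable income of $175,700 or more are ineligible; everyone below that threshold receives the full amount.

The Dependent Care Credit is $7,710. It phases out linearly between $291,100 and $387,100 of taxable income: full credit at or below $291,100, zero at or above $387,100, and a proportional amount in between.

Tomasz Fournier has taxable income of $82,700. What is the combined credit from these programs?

$14,006

Small Business Credit: 32% of the $2,200 excess over $80,500 is $704; credit = $4,325 − $704 = $3,621.
Property Tax Rebate: $82,700 is below the $175,700 cutoff, so the full $2,675 applies.
Dependent Care Credit: $82,700 is at or below the $291,100 threshold, so the full $7,710 applies.
Total: $3,621 + $2,675 + $7,710 = $14,006.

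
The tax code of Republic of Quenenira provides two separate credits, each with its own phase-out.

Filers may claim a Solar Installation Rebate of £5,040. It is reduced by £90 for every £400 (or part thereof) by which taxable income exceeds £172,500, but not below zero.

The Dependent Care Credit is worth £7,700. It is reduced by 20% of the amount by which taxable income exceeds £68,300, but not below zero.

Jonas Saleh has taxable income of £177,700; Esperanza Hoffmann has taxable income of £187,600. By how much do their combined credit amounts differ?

Jonas (£177,700): Solar Installation Rebate: income exceeds £172,500 by £5,200, which is 13 full-or-partial £400 increments; reduction = 13 × £90 = £1,170, leaving £3,870. Dependent Care Credit: 20% of the £109,400 excess over £68,300 is £21,880 ≥ base, so the credit is £0. total £3,870 + £0 = £3,870
Esperanza (£187,600): Solar Installation Rebate: income exceeds £172,500 by £15,100, which is 38 full-or-partial £400 increments; reduction = 38 × £90 = £3,420, leaving £1,620. Dependent Care Credit: 20% of the £119,300 excess over £68,300 is £23,860 ≥ base, so the credit is £0. total £1,620 + £0 = £1,620
Difference: |£3,870 − £1,620| = £2,250.

£2,250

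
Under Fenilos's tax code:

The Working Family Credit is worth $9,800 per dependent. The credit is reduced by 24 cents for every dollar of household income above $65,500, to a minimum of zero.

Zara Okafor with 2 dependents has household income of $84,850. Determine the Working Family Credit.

Working Family Credit: base = 2 × $9,800 = $19,600. 24% of the $19,350 excess over $65,500 is $4,644; credit = $19,600 − $4,644 = $14,956.

$14,956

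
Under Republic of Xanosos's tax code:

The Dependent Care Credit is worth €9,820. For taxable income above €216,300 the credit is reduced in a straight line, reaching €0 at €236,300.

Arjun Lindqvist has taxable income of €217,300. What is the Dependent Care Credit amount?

Dependent Care Credit: €217,300 is €1,000 into a €20,000 phase-out range, leaving 19,000/20,000 of the credit: €9,820 × 19,000/20,000 = €9,329.

€9,329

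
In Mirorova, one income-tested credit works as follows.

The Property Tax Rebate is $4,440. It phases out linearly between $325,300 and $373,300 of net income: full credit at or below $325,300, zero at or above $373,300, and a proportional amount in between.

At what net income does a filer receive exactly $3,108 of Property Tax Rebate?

$3,108 is 3,108/4,440 of the full $4,440, so 1,332/4,440 of the $48,000 range has been used: income = $325,300 + $48,000 × 1,332/4,440 = $339,700.

$339,700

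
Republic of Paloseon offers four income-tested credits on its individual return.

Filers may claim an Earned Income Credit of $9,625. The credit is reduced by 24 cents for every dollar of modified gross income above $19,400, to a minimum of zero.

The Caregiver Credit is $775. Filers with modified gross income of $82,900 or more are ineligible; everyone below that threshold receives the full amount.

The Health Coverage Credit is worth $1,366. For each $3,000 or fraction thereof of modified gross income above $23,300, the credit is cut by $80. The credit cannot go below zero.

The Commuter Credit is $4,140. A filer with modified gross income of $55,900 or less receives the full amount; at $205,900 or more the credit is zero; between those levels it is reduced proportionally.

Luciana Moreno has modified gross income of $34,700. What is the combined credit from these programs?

$11,914

Earned Income Credit: 24% of the $15,300 excess over $19,400 is $3,672; credit = $9,625 − $3,672 = $5,953.
Caregiver Credit: $34,700 is below the $82,900 cutoff, so the full $775 applies.
Health Coverage Credit: income exceeds $23,300 by $11,400, which is 4 full-or-partial $3,000 increments; reduction = 4 × $80 = $320, leaving $1,046.
Commuter Credit: $34,700 is at or below the $55,900 threshold, so the full $4,140 applies.
Total: $5,953 + $775 + $1,046 + $4,140 = $11,914.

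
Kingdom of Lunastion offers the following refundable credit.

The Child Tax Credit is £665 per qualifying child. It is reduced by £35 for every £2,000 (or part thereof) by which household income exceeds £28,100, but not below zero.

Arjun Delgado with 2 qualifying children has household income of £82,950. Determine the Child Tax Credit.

Child Tax Credit: base = 2 × £665 = £1,330. income exceeds £28,100 by £54,850, which is 28 full-or-partial £2,000 increments; reduction = 28 × £35 = £980, leaving £350.

£350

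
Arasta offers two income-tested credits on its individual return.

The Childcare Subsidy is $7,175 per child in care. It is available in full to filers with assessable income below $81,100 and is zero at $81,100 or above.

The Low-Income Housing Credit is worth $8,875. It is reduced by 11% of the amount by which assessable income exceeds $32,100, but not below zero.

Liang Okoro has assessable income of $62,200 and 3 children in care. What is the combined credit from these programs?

$27,089

Childcare Subsidy: base = 3 × $7,175 = $21,525. $62,200 is below the $81,100 cutoff, so the full $21,525 applies.
Low-Income Housing Credit: 11% of the $30,100 excess over $32,100 is $3,311; credit = $8,875 − $3,311 = $5,564.
Total: $21,525 + $5,564 = $27,089.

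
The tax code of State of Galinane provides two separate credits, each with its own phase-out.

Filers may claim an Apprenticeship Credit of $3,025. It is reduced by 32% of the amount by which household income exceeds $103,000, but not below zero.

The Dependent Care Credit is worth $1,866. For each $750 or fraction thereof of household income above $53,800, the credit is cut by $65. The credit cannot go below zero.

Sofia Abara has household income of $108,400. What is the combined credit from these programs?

Apprenticeship Credit: 32% of the $5,400 excess over $103,000 is $1,728; credit = $3,025 − $1,728 = $1,297.
Dependent Care Credit: income exceeds $53,800 by $54,600 → 73 increments × $65 = $4,745 ≥ base, so the credit is $0.
Total: $1,297 + $0 = $1,297.

$1,297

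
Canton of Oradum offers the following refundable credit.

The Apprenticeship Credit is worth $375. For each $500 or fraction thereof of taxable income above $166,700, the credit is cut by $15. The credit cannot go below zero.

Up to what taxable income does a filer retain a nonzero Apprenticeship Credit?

$178,700

After 24 increments the reduction is 24 × $15 = $360, leaving $15; one more increment wipes it out. Increment 24 ends at excess 24 × $500 = $12,000, so the highest qualifying income is $166,700 + $12,000 = $178,700.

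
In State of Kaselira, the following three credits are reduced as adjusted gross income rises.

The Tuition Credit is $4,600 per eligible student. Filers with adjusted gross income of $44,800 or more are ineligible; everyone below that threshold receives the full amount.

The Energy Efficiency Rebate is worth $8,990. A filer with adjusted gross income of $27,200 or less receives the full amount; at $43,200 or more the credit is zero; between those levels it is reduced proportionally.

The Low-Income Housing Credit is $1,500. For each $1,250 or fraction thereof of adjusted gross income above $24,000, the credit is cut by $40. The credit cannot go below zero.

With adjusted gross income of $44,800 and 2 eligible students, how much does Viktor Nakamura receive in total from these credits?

Tuition Credit: base = 2 × $4,600 = $9,200. $44,800 meets or exceeds the $44,800 cutoff, so the credit is $0.
Energy Efficiency Rebate: $44,800 is at or above $43,200, so the credit is $0.
Low-Income Housing Credit: income exceeds $24,000 by $20,800, which is 17 full-or-partial $1,250 increments; reduction = 17 × $40 = $680, leaving $820.
Total: $0 + $0 + $820 = $820.

$820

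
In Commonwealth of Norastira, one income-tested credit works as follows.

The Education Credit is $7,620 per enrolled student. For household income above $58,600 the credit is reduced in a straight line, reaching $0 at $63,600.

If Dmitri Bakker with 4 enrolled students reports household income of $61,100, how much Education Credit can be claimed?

$15,240

Education Credit: base = 4 × $7,620 = $30,480. $61,100 is $2,500 into a $5,000 phase-out range, leaving 2,500/5,000 of the credit: $30,480 × 2,500/5,000 = $15,240.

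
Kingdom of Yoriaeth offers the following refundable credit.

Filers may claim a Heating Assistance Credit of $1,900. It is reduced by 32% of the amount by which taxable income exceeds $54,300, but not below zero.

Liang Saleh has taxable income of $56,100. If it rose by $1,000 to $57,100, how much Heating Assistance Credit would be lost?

At $56,100 — 32% of the $1,800 excess over $54,300 is $576; credit = $1,900 − $576 = $1,324.
At $57,100 — 32% of the $2,800 excess over $54,300 is $896; credit = $1,900 − $896 = $1,004.
Lost: $1,324 − $1,004 = $320.

$320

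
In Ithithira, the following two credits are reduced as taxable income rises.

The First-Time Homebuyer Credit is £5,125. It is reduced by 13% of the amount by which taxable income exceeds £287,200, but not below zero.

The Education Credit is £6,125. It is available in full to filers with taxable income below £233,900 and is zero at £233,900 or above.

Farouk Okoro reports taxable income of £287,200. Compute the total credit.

£5,125

First-Time Homebuyer Credit: £287,200 is at or below the £287,200 threshold, so the full £5,125 applies.
Education Credit: £287,200 meets or exceeds the £233,900 cutoff, so the credit is £0.
Total: £5,125 + £0 = £5,125.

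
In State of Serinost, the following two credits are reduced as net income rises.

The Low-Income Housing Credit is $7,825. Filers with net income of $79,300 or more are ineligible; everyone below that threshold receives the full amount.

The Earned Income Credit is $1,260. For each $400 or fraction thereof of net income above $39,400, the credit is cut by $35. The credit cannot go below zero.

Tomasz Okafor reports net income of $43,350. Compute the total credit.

$8,735

Low-Income Housing Credit: $43,350 is below the $79,300 cutoff, so the full $7,825 applies.
Earned Income Credit: income exceeds $39,400 by $3,950, which is 10 full-or-partial $400 increments; reduction = 10 × $35 = $350, leaving $910.
Total: $7,825 + $910 = $8,735.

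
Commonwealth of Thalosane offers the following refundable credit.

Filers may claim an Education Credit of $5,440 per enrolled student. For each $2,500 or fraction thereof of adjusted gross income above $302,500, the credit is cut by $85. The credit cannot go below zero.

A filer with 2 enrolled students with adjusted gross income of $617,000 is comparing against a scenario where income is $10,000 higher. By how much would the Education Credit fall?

$170

At $617,000 — base = 2 × $5,440 = $10,880. income exceeds $302,500 by $314,500, which is 126 full-or-partial $2,500 increments; reduction = 126 × $85 = $10,710, leaving $170.
At $627,000 — base = 2 × $5,440 = $10,880. income exceeds $302,500 by $324,500 → 130 increments × $85 = $11,050 ≥ base, so the credit is $0.
Lost: $170 − $0 = $170.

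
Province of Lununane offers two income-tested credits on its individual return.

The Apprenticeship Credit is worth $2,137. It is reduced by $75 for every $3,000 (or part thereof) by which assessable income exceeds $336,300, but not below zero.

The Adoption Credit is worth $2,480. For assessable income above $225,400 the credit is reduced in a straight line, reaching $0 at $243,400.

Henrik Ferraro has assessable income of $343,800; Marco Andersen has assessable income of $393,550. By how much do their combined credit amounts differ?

$1,275

Henrik ($343,800): Apprenticeship Credit: income exceeds $336,300 by $7,500, which is 3 full-or-partial $3,000 increments; reduction = 3 × $75 = $225, leaving $1,912. Adoption Credit: $343,800 is at or above $243,400, so the credit is $0. total $1,912 + $0 = $1,912
Marco ($393,550): Apprenticeship Credit: income exceeds $336,300 by $57,250, which is 20 full-or-partial $3,000 increments; reduction = 20 × $75 = $1,500, leaving $637. Adoption Credit: $393,550 is at or above $243,400, so the credit is $0. total $637 + $0 = $637
Difference: |$1,912 − $637| = $1,275.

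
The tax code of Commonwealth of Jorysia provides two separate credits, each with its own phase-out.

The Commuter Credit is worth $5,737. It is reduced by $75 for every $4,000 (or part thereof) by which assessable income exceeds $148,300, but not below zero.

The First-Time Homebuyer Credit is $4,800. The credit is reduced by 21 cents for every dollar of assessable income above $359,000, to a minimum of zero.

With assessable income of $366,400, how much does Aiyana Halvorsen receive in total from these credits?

Commuter Credit: income exceeds $148,300 by $218,100, which is 55 full-or-partial $4,000 increments; reduction = 55 × $75 = $4,125, leaving $1,612.
First-Time Homebuyer Credit: 21% of the $7,400 excess over $359,000 is $1,554; credit = $4,800 − $1,554 = $3,246.
Total: $1,612 + $3,246 = $4,858.

$4,858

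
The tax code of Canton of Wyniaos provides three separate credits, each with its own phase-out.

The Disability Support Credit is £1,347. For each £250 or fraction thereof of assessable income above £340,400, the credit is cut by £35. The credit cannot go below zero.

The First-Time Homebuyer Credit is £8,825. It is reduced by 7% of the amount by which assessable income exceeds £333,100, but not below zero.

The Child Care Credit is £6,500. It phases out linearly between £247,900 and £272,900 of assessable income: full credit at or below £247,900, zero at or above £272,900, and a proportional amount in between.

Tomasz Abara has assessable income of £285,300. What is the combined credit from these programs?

Disability Support Credit: £285,300 is at or below the £340,400 threshold, so the full £1,347 applies.
First-Time Homebuyer Credit: £285,300 is at or below the £333,100 threshold, so the full £8,825 applies.
Child Care Credit: £285,300 is at or above £272,900, so the credit is £0.
Total: £1,347 + £8,825 + £0 = £10,172.

£10,172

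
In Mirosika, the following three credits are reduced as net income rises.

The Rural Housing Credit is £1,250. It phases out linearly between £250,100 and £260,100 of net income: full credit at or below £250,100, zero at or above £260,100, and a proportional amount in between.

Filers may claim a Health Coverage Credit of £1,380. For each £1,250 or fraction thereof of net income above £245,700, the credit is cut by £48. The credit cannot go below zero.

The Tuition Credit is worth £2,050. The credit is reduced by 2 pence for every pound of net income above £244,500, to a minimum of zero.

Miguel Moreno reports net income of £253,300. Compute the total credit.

Rural Housing Credit: £253,300 is £3,200 into a £10,000 phase-out range, leaving 6,800/10,000 of the credit: £1,250 × 6,800/10,000 = £850.
Health Coverage Credit: income exceeds £245,700 by £7,600, which is 7 full-or-partial £1,250 increments; reduction = 7 × £48 = £336, leaving £1,044.
Tuition Credit: 2% of the £8,800 excess over £244,500 is £176; credit = £2,050 − £176 = £1,874.
Total: £850 + £1,044 + £1,874 = £3,768.

£3,768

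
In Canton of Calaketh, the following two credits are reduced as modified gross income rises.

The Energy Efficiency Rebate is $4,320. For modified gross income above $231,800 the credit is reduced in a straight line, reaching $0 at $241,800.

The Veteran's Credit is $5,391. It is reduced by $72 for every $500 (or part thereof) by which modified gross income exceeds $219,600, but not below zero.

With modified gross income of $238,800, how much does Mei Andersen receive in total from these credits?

$3,879

Energy Efficiency Rebate: $238,800 is $7,000 into a $10,000 phase-out range, leaving 3,000/10,000 of the credit: $4,320 × 3,000/10,000 = $1,296.
Veteran's Credit: income exceeds $219,600 by $19,200, which is 39 full-or-partial $500 increments; reduction = 39 × $72 = $2,808, leaving $2,583.
Total: $1,296 + $2,583 = $3,879.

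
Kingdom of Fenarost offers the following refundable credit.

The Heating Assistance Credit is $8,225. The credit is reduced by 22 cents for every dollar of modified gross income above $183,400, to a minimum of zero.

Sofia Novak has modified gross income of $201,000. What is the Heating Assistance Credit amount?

$4,353

Heating Assistance Credit: 22% of the $17,600 excess over $183,400 is $3,872; credit = $8,225 − $3,872 = $4,353.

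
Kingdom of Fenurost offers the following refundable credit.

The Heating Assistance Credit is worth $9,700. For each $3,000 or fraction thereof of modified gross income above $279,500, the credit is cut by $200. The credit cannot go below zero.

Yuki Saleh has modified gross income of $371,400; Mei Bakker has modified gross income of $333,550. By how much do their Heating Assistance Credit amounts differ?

Yuki ($371,400): Heating Assistance Credit: income exceeds $279,500 by $91,900, which is 31 full-or-partial $3,000 increments; reduction = 31 × $200 = $6,200, leaving $3,500.
Mei ($333,550): Heating Assistance Credit: income exceeds $279,500 by $54,050, which is 19 full-or-partial $3,000 increments; reduction = 19 × $200 = $3,800, leaving $5,900.
Difference: |$3,500 − $5,900| = $2,400.

$2,400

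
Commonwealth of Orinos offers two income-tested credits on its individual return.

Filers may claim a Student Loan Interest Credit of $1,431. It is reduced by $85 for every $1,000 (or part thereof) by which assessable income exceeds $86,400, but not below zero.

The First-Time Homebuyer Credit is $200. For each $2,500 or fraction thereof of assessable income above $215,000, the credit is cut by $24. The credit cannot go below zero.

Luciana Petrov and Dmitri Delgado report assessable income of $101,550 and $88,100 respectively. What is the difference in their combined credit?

$1,190

Luciana ($101,550): Student Loan Interest Credit: income exceeds $86,400 by $15,150, which is 16 full-or-partial $1,000 increments; reduction = 16 × $85 = $1,360, leaving $71. First-Time Homebuyer Credit: $101,550 is at or below the $215,000 threshold, so the full $200 applies. total $71 + $200 = $271
Dmitri ($88,100): Student Loan Interest Credit: income exceeds $86,400 by $1,700, which is 2 full-or-partial $1,000 increments; reduction = 2 × $85 = $170, leaving $1,261. First-Time Homebuyer Credit: $88,100 is at or below the $215,000 threshold, so the full $200 applies. total $1,261 + $200 = $1,461
Difference: |$271 − $1,461| = $1,190.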